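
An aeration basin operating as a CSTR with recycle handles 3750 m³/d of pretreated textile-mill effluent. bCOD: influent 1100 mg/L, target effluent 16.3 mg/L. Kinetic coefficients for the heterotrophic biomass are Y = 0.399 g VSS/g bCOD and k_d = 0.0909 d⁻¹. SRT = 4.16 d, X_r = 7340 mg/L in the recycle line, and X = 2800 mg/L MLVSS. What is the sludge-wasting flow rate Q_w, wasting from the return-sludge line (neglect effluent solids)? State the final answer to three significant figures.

Q_w ≈ 160 m³/d

Steady-state biomass mass balance: V·X·(1 + k_d·θ_c) = Y·Q·(S₀ − S)·θ_c, so V = 0.399 × 3750 × (1100 − 16.3) × 4.16 / [2800 × (1 + 0.0909 × 4.16)] = 6.75×10^6 / 3859 = 1748 m³.
Q_w = (V·X)/(θ_c X_r) = 1748 × 2800 / (4.16 × 7340) = 160.3 m³/d.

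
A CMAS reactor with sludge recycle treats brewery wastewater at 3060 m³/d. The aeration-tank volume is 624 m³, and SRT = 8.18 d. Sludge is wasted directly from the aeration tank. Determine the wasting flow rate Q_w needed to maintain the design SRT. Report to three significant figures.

Q_w ≈ 76.3 m³/d

Wasting from the aeration tank: Q_w = V / θ_c = 624.0 / 8.18 = 76.28 m³/d.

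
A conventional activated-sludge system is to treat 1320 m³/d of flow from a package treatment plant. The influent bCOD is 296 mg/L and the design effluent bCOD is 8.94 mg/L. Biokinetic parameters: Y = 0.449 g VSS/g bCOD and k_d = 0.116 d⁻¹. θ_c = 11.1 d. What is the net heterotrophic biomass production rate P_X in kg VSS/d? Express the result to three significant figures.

P_X ≈ 74.4 kg VSS/d

The observed yield is Y_obs = Y/(1 + k_d·θ_c) = 0.449 / (1 + 0.116 × 11.1) = 0.449 / 2.288 = 0.1963 g VSS per g bCOD removed.
Substrate removed = Q·(S₀ − S) = 1320 m³/d × (296 − 8.94) g/m³ = 3.79×10^5 g/d = 378.9 kg/d.
Net biomass production P_X = Y_obs × Q·(S₀ − S) = 0.1963 × 378.9 = 74.37 kg VSS/d.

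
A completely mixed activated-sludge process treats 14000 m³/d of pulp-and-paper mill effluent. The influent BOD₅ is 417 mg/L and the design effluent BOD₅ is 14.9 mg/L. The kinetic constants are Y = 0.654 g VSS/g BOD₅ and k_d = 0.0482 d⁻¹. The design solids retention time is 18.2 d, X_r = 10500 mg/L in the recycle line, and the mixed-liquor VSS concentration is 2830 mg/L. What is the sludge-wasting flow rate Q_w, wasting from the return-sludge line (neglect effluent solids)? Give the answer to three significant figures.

Rearranging the biomass balance for a CMAS with decay, V = Y·Q·ΔS·θ_c / [X·(1+k_d θ_c)] = 0.654 × 14000 × (417 − 14.9) × 18.2 / [2830 × (1 + 0.0482 × 18.2)] = 6.7×10^7 / 5313 = 12613 m³.
Wasting from the return line (neglecting effluent solids): Q_w = V·X / (θ_c·X_r) = 12613 × 2830 / (18.2 × 10500) = 186.8 m³/d.

Q_w ≈ 187 m³/d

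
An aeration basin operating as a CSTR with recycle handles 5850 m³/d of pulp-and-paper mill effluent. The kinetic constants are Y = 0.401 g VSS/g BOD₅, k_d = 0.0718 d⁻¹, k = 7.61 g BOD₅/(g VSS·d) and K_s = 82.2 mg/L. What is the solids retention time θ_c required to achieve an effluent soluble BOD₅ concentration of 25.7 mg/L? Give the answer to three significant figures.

At the target effluent, Y k S/(K_s+S) = 0.401×7.61×25.7/107.9 = 0.7268 d⁻¹.
Then 1/θ_c = μ − k_d = 0.7268 − 0.0718 = 0.6550 d⁻¹, giving θ_c = 1.527 d.

θ_c ≈ 1.53 d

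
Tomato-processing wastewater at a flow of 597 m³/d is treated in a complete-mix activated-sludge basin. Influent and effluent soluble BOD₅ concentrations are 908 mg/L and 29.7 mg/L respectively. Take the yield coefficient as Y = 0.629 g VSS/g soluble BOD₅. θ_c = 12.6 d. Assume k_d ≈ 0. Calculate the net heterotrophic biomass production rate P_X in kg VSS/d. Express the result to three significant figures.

Since k_d ≈ 0, Y_obs = Y = 0.629 g VSS/g soluble BOD₅.
Mass of soluble BOD₅ removed per day: Q(S₀ − S) = 597 × 878.3 g/m³ = 524.3 kg/d.
P_X = Y_obs · Q(S₀ − S) = 0.6290 × 524.3 = 329.8 kg VSS/d.

P_X ≈ 330 kg VSS/d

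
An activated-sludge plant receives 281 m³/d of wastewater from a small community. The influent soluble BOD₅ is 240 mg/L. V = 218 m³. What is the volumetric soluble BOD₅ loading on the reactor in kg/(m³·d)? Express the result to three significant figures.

L_v = Q S₀ / V = 281 × 240 × 10⁻³ / 218.0 = 0.3094 kg/(m³·d).

L_v ≈ 0.309 kg soluble BOD₅/(m³·d)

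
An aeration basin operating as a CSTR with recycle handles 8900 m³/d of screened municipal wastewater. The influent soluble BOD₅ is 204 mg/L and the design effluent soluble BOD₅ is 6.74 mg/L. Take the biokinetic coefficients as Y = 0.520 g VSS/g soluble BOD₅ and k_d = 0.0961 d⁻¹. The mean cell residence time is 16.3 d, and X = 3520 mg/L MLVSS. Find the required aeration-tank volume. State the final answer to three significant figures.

From the SRT design equation V = Y Q (S₀−S) θ_c / [X (1 + k_d θ_c)] = 0.520 × 8900 × (204 − 6.74) × 16.3 / [3520 × (1 + 0.0961 × 16.3)] = 1.49×10^7 / 9034 = 1647 m³.

V ≈ 1650 m³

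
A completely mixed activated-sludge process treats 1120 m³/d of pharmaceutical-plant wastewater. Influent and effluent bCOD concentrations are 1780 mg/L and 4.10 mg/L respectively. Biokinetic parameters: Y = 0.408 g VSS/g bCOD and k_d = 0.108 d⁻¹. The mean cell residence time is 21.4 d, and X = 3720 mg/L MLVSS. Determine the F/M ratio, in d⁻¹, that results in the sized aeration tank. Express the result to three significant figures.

F/M ≈ 0.380 d⁻¹

Steady-state biomass mass balance: V·X·(1 + k_d·θ_c) = Y·Q·(S₀ − S)·θ_c, so V = 0.408 × 1120 × (1780 − 4.10) × 21.4 / [3720 × (1 + 0.108 × 21.4)] = 1.74×10^7 / 12318 = 1410 m³.
F/M = applied load / biomass = Q·S₀/(V·X) = 1120 × 1780 / (1410 × 3720) = 0.3801 d⁻¹.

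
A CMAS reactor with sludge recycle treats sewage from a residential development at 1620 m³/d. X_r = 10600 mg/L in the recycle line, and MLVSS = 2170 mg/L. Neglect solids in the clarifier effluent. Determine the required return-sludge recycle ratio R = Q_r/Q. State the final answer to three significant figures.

R ≈ 0.257

R = Q_r/Q = X/(X_r − X) = 2170 / (10600 − 2170) = 0.2574.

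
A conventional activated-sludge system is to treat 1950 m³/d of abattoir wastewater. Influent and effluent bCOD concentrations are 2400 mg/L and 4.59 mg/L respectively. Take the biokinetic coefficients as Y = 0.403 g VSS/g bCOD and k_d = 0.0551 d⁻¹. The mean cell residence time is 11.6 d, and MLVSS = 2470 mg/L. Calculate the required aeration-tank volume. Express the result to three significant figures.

V ≈ 5390 m³

Rearranging the biomass balance for a CMAS with decay, V = Y·Q·ΔS·θ_c / [X·(1+k_d θ_c)] = 0.403 × 1950 × (2400 − 4.59) × 11.6 / [2470 × (1 + 0.0551 × 11.6)] = 2.18×10^7 / 4049 = 5393 m³.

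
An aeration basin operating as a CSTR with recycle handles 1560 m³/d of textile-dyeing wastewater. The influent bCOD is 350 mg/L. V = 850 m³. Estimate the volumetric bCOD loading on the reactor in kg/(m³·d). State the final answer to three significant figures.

Applied bCOD load per unit volume = Q·S₀/V = (1560 × 350/1000)/850.0 = 0.6424 kg bCOD·m⁻³·d⁻¹.

L_v ≈ 0.642 kg bCOD/(m³·d)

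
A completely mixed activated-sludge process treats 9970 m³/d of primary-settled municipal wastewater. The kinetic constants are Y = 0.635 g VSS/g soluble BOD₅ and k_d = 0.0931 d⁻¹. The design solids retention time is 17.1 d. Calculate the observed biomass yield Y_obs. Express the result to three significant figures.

Y_obs ≈ 0.245 g VSS/g soluble BOD₅

Observed yield with endogenous decay: Y_obs = Y / (1 + k_d·θ_c) = 0.635 / (1 + 0.0931 × 17.1) = 0.635 / 2.592 = 0.2450 g VSS/g soluble BOD₅.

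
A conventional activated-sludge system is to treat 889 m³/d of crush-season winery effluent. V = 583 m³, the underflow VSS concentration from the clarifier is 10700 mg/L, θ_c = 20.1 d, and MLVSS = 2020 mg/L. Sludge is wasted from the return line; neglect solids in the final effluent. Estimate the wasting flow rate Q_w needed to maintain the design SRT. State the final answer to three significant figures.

Q_w ≈ 5.48 m³/d

Q_w = (V·X)/(θ_c X_r) = 583.0 × 2020 / (20.1 × 10700) = 5.476 m³/d.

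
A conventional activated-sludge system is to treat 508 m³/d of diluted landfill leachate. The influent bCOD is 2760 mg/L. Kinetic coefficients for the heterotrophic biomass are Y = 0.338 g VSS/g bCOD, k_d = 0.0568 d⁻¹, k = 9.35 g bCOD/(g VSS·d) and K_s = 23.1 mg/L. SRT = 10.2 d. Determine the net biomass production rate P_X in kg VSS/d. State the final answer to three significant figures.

From the Monod/SRT balance for a CMAS, S = K_s·(1+k_d θ_c)/[θ_c·(Y k − k_d) − 1] = 23.1 × (1 + 0.0568 × 10.2) / [10.2 × (0.338 × 9.35 − 0.0568) − 1] = 36.48 / 30.66 = 1.190 mg/L.
Y_obs = Y / (1 + k_d θ_c) = 0.338 / (1 + 0.0568 × 10.2) = 0.338 / 1.579 = 0.2140.
ΔS = 2760 − 1.19 = 2759 mg/L, so the substrate removal rate is 508 × 2759/1000 = 1401 kg bCOD/d.
Net biomass production P_X = Y_obs × Q·(S₀ − S) = 0.2140 × 1401 = 299.9 kg VSS/d.

P_X ≈ 300 kg VSS/d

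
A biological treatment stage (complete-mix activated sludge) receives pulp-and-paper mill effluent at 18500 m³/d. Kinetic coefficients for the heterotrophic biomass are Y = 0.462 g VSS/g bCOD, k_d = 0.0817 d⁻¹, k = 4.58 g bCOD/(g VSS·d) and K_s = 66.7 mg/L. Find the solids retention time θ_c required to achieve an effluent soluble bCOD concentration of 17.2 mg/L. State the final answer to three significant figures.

From 1/θ_c = Y·k·S/(K_s + S) − k_d: Y·k·S/(K_s+S) = 0.462 × 4.58 × 17.2 / (66.7 + 17.2) = 0.4338 d⁻¹.
θ_c = 1/(μ − k_d) = 1/(0.4338 − 0.0817) = 1/0.3521 = 2.840 d.

θ_c ≈ 2.84 d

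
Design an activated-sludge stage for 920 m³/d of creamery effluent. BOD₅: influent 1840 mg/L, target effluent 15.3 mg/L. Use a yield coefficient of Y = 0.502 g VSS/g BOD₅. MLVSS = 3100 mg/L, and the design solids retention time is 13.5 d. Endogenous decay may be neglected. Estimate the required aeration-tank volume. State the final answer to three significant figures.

Biomass mass balance (decay neglected): V·X = Y·Q·(S₀ − S)·θ_c, so V = 0.502 × 920 × (1840 − 15.3) × 13.5 / 3100 = 3670 m³.

V ≈ 3670 m³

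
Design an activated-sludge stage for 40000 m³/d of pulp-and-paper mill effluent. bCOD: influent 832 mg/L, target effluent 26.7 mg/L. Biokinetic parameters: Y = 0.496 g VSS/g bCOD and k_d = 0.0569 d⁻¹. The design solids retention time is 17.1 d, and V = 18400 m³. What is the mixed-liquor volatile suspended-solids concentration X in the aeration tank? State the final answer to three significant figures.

X = Y·Q·ΔS·θ_c / [V·(1 + k_d θ_c)] = 0.496 × 40000 × (832 − 26.7) × 17.1 / [18400 × (1 + 0.0569 × 17.1)] = 7526 mg/L.

X ≈ 7530 mg/L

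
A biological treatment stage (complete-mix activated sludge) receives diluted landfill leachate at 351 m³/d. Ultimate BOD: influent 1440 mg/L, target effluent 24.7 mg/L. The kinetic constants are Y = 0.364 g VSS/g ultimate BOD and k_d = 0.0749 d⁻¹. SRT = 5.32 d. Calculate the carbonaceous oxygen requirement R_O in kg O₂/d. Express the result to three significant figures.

R_O ≈ 313 kg O₂/d

Correct the yield for decay: Y_obs = Y/(1 + k_d θ_c) = 0.364 / (1 + 0.0749 × 5.32) = 0.364 / 1.398 = 0.2603.
ΔS = 1440 − 24.7 = 1415 mg/L, so the substrate removal rate is 351 × 1415/1000 = 496.8 kg ultimate BOD/d.
Net sludge production P_X = 0.2603 × 496.8 = 129.3 kg VSS/d.
R_O = Q·ΔS − 1.42 P_X = 496.8 − 183.6 = 313.2 kg O₂/d.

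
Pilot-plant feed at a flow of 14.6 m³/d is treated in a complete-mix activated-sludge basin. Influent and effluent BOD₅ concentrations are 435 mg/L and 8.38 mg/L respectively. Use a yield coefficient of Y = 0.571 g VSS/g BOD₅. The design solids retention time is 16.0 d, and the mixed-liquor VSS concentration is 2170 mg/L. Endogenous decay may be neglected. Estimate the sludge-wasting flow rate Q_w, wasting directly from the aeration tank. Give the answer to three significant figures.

Biomass mass balance (decay neglected): V·X = Y·Q·(S₀ − S)·θ_c, so V = 0.571 × 14.6 × (435 − 8.38) × 16.0 / 2170 = 26.22 m³.
For wasting at MLVSS concentration, Q_w = V/θ_c = 26.22/16.0 = 1.639 m³/d.

Q_w ≈ 1.64 m³/d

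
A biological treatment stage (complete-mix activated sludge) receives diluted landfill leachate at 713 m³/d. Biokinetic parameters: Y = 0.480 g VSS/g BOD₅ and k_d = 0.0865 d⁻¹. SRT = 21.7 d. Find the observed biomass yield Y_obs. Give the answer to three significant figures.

Y_obs ≈ 0.167 g VSS/g BOD₅

Y_obs = Y / (1 + k_d θ_c) = 0.480 / (1 + 0.0865 × 21.7) = 0.480 / 2.877 = 0.1668.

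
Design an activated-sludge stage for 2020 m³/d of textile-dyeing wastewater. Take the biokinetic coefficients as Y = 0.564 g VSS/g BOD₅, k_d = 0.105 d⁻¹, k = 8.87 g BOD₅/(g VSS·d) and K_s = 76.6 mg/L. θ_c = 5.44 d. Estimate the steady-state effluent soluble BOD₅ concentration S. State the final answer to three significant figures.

S ≈ 4.69 mg/L

From the Monod/SRT balance for a CMAS, S = K_s·(1+k_d θ_c)/[θ_c·(Y k − k_d) − 1] = 76.6 × (1 + 0.105 × 5.44) / [5.44 × (0.564 × 8.87 − 0.105) − 1] = 120.4 / 25.64 = 4.693 mg/L.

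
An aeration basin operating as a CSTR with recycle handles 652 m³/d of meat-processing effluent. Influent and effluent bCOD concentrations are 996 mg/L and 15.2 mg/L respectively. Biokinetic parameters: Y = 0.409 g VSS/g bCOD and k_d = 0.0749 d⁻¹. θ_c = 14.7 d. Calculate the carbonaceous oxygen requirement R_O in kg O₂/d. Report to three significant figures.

The observed yield is Y_obs = Y/(1 + k_d·θ_c) = 0.409 / (1 + 0.0749 × 14.7) = 0.409 / 2.101 = 0.1947 g VSS per g bCOD removed.
Mass of bCOD removed per day: Q(S₀ − S) = 652 × 980.8 g/m³ = 639.5 kg/d.
Biomass synthesised: P_X = Y_obs × 639.5 = 124.5 kg VSS/d.
R_O = Q·ΔS − 1.42 P_X = 639.5 − 176.8 = 462.7 kg O₂/d.

R_O ≈ 463 kg O₂/d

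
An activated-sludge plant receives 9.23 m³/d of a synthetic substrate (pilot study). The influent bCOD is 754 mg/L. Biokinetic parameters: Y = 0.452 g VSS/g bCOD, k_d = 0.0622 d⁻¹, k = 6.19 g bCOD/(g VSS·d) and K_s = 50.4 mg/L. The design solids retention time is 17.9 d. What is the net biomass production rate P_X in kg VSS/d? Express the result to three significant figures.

From the Monod/SRT balance for a CMAS, S = K_s·(1+k_d θ_c)/[θ_c·(Y k − k_d) − 1] = 50.4 × (1 + 0.0622 × 17.9) / [17.9 × (0.452 × 6.19 − 0.0622) − 1] = 106.5 / 47.97 = 2.220 mg/L.
The observed yield is Y_obs = Y/(1 + k_d·θ_c) = 0.452 / (1 + 0.0622 × 17.9) = 0.452 / 2.113 = 0.2139 g VSS per g bCOD removed.
Substrate removed = Q·(S₀ − S) = 9.23 m³/d × (754 − 2.22) g/m³ = 6.94×10^3 g/d = 6.939 kg/d.
Biomass produced: P_X = Y_obs·Q·ΔS = 0.2139 × 6.939 ≈ 1.484 kg VSS/d.

P_X ≈ 1.48 kg VSS/d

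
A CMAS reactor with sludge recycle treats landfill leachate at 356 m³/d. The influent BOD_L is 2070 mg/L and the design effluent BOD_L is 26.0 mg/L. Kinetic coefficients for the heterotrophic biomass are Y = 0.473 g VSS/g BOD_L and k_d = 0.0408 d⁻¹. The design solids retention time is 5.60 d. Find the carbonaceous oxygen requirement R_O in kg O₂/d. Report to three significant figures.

The observed yield is Y_obs = Y/(1 + k_d·θ_c) = 0.473 / (1 + 0.0408 × 5.60) = 0.473 / 1.228 = 0.3850 g VSS per g BOD_L removed.
ΔS = 2070 − 26.0 = 2044 mg/L, so the substrate removal rate is 356 × 2044/1000 = 727.7 kg BOD_L/d.
P_X = Y_obs·Q·(S₀ − S) = 0.3850 × 727.7 = 280.2 kg VSS/d.
Carbonaceous O₂ demand = substrate oxidised − cell-mass equivalent = 727.7 − 1.42 × 280.2 = 329.8 kg O₂/d.

R_O ≈ 330 kg O₂/d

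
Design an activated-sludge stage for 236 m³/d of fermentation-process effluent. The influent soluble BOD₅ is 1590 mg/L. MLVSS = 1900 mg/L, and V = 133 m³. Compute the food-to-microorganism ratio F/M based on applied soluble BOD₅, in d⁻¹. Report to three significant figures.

Food-to-microorganism ratio F/M = Q S₀ / (V X) = 236 × 1590 / (133.0 × 1900) = 1.485 d⁻¹.

F/M ≈ 1.48 d⁻¹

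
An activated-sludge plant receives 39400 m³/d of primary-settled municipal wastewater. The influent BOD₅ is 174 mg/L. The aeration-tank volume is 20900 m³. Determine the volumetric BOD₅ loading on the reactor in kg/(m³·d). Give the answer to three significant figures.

Volumetric loading L_v = Q·S₀ / V = 39400 × 174 g/m³ / 20900 m³ = 328.0 g/(m³·d) = 0.3280 kg BOD₅/(m³·d).

L_v ≈ 0.328 kg BOD₅/(m³·d)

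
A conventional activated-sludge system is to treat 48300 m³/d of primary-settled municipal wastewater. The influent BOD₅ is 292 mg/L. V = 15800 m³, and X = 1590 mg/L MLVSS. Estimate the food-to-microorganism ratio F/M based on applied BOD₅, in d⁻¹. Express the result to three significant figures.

F/M = Q·S₀ / (V·X) = 48300 × 292 / (15800 × 1590) = 0.5614 g BOD₅·(g VSS·d)⁻¹.

F/M ≈ 0.561 d⁻¹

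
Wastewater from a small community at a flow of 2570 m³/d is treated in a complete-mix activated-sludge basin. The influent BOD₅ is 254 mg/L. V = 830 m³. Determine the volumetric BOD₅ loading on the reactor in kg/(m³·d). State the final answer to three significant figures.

L_v ≈ 0.786 kg BOD₅/(m³·d)

Volumetric loading L_v = Q·S₀ / V = 2570 × 254 g/m³ / 830.0 m³ = 786.5 g/(m³·d) = 0.7865 kg BOD₅/(m³·d).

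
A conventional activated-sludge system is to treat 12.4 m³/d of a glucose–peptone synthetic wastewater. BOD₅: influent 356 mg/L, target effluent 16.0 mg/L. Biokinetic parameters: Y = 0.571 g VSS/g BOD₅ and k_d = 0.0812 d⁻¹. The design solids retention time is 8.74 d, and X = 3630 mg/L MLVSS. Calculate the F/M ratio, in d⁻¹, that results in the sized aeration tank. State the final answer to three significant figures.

Steady-state biomass mass balance: V·X·(1 + k_d·θ_c) = Y·Q·(S₀ − S)·θ_c, so V = 0.571 × 12.4 × (356 − 16.0) × 8.74 / [3630 × (1 + 0.0812 × 8.74)] = 2.1×10^4 / 6206 = 3.390 m³.
F/M = Q·S₀ / (V·X) = 12.4 × 356 / (3.390 × 3630) = 0.3587 g BOD₅·(g VSS·d)⁻¹.

F/M ≈ 0.359 d⁻¹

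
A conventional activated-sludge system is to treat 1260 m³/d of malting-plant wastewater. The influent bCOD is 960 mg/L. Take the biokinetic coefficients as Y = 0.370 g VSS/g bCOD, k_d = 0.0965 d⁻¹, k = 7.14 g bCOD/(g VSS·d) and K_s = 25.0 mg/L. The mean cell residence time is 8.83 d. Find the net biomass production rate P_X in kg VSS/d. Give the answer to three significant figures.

P_X ≈ 241 kg VSS/d

From the Monod/SRT balance for a CMAS, S = K_s·(1+k_d θ_c)/[θ_c·(Y k − k_d) − 1] = 25.0 × (1 + 0.0965 × 8.83) / [8.83 × (0.370 × 7.14 − 0.0965) − 1] = 46.30 / 21.47 = 2.156 mg/L.
Y_obs = Y / (1 + k_d θ_c) = 0.370 / (1 + 0.0965 × 8.83) = 0.370 / 1.852 = 0.1998.
Substrate removed = Q·(S₀ − S) = 1260 m³/d × (960 − 2.16) g/m³ = 1.21×10^6 g/d = 1207 kg/d.
So the net sludge growth is P_X = 0.1998 × 1207 = 241.1 kg VSS/d.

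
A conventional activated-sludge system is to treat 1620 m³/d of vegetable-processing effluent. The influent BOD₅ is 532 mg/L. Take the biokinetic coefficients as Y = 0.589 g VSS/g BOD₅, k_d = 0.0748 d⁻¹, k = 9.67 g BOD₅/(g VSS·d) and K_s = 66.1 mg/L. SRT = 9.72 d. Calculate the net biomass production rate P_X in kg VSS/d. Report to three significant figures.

Effluent substrate depends only on kinetics and SRT: S = K_s(1 + k_d θ_c) / [θ_c(Yk − k_d) − 1] = 66.1 × (1 + 0.0748 × 9.72) / [9.72 × (0.589 × 9.67 − 0.0748) − 1] = 114.2 / 53.63 = 2.128 mg/L.
The observed yield is Y_obs = Y/(1 + k_d·θ_c) = 0.589 / (1 + 0.0748 × 9.72) = 0.589 / 1.727 = 0.3410 g VSS per g BOD₅ removed.
Substrate removed = Q·(S₀ − S) = 1620 m³/d × (532 − 2.13) g/m³ = 8.58×10^5 g/d = 858.4 kg/d.
So the net sludge growth is P_X = 0.3410 × 858.4 = 292.7 kg VSS/d.

P_X ≈ 293 kg VSS/d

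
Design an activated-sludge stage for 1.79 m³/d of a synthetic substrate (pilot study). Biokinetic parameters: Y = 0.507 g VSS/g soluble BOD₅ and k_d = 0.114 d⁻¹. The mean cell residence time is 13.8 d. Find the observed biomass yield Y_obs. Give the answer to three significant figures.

Observed yield with endogenous decay: Y_obs = Y / (1 + k_d·θ_c) = 0.507 / (1 + 0.114 × 13.8) = 0.507 / 2.573 = 0.1970 g VSS/g soluble BOD₅.

Y_obs ≈ 0.197 g VSS/g soluble BOD₅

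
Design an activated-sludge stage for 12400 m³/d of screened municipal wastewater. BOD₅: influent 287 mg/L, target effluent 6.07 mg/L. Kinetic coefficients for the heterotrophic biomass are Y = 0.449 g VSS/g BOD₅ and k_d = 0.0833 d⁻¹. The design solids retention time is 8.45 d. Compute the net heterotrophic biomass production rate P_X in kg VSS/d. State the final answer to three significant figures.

P_X ≈ 918 kg VSS/d

Observed yield with endogenous decay: Y_obs = Y / (1 + k_d·θ_c) = 0.449 / (1 + 0.0833 × 8.45) = 0.449 / 1.704 = 0.2635 g VSS/g BOD₅.
Substrate removed = Q·(S₀ − S) = 12400 m³/d × (287 − 6.07) g/m³ = 3.48×10^6 g/d = 3484 kg/d.
Net biomass production P_X = Y_obs × Q·(S₀ − S) = 0.2635 × 3484 = 918.0 kg VSS/d.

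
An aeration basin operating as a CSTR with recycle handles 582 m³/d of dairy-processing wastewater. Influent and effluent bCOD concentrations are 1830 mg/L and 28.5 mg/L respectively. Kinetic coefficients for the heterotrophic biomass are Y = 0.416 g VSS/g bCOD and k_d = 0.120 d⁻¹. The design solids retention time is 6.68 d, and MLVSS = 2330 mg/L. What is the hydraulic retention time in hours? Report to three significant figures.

Steady-state biomass mass balance: V·X·(1 + k_d·θ_c) = Y·Q·(S₀ − S)·θ_c, so V = 0.416 × 582 × (1830 − 28.5) × 6.68 / [2330 × (1 + 0.120 × 6.68)] = 2.91×10^6 / 4198 = 694.1 m³.
τ = V/Q = 694.1/582 = 1.193 d, or 28.62 h.

τ ≈ 28.6 h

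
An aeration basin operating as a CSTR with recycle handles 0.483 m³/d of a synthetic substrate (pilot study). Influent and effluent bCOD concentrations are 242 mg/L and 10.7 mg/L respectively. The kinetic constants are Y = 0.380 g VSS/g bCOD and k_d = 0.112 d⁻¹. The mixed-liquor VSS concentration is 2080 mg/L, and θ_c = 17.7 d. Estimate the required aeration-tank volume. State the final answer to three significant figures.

From the SRT design equation V = Y Q (S₀−S) θ_c / [X (1 + k_d θ_c)] = 0.380 × 0.483 × (242 − 10.7) × 17.7 / [2080 × (1 + 0.112 × 17.7)] = 7.51×10^2 / 6203 = 0.1211 m³.

V ≈ 0.121 m³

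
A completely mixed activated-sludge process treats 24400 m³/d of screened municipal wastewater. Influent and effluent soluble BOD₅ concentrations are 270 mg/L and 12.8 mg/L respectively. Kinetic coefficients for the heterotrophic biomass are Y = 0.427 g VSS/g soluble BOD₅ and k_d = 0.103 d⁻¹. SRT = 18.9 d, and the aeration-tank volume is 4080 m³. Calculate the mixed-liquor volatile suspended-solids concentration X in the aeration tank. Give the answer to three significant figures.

X ≈ 4210 mg/L

From V·X·(1 + k_d·θ_c) = Y·Q·(S₀ − S)·θ_c: X = 0.427 × 24400 × (270 − 12.8) × 18.9 / [4080 × (1 + 0.103 × 18.9)] = 4213 mg/L.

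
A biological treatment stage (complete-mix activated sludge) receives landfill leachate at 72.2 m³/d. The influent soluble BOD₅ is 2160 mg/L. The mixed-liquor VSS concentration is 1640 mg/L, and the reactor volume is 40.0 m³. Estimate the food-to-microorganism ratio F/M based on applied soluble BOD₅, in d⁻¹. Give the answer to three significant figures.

Food-to-microorganism ratio F/M = Q S₀ / (V X) = 72.2 × 2160 / (40.00 × 1640) = 2.377 d⁻¹.

F/M ≈ 2.38 d⁻¹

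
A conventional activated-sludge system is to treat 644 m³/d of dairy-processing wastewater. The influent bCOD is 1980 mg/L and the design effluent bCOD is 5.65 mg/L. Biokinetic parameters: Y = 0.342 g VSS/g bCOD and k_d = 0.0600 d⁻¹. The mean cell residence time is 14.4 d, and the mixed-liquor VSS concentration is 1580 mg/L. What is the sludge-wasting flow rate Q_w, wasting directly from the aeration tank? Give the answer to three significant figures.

Rearranging the biomass balance for a CMAS with decay, V = Y·Q·ΔS·θ_c / [X·(1+k_d θ_c)] = 0.342 × 644 × (1980 − 5.65) × 14.4 / [1580 × (1 + 0.0600 × 14.4)] = 6.26×10^6 / 2945 = 2126 m³.
With mixed-liquor wasting, θ_c = V/Q_w, so Q_w = V/θ_c = 2126/14.4 = 147.6 m³/d.

Q_w ≈ 148 m³/d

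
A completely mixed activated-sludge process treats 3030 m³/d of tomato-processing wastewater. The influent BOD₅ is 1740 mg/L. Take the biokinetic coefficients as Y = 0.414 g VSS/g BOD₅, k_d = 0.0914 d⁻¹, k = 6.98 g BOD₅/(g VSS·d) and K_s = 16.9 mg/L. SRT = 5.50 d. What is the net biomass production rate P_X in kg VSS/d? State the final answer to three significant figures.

P_X ≈ 1450 kg VSS/d

From the Monod/SRT balance for a CMAS, S = K_s·(1+k_d θ_c)/[θ_c·(Y k − k_d) − 1] = 16.9 × (1 + 0.0914 × 5.50) / [5.50 × (0.414 × 6.98 − 0.0914) − 1] = 25.40 / 14.39 = 1.765 mg/L.
Correct the yield for decay: Y_obs = Y/(1 + k_d θ_c) = 0.414 / (1 + 0.0914 × 5.50) = 0.414 / 1.503 = 0.2755.
Mass of BOD₅ removed per day: Q(S₀ − S) = 3030 × 1738 g/m³ = 5267 kg/d.
P_X = Y_obs · Q(S₀ − S) = 0.2755 × 5267 = 1451 kg VSS/d.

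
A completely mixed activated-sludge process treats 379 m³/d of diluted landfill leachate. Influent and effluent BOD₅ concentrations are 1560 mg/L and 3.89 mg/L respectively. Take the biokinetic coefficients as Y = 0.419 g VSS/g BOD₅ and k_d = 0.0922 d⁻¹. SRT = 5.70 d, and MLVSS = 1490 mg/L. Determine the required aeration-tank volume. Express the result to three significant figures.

Steady-state biomass mass balance: V·X·(1 + k_d·θ_c) = Y·Q·(S₀ − S)·θ_c, so V = 0.419 × 379 × (1560 − 3.89) × 5.70 / [1490 × (1 + 0.0922 × 5.70)] = 1.41×10^6 / 2273 = 619.7 m³.

V ≈ 620 m³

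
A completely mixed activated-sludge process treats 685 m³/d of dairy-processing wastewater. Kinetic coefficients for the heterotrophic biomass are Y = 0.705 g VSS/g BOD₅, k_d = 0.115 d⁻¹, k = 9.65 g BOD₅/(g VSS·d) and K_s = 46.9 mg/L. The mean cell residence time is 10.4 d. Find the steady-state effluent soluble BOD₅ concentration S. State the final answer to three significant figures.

S ≈ 1.50 mg/L

For a completely mixed reactor with recycle the Lawrence–McCarty relation gives S = K_s·(1 + k_d·θ_c) / [θ_c·(Y·k − k_d) − 1] = 46.9 × (1 + 0.115 × 10.4) / [10.4 × (0.705 × 9.65 − 0.115) − 1] = 103.0 / 68.56 = 1.502 mg/L.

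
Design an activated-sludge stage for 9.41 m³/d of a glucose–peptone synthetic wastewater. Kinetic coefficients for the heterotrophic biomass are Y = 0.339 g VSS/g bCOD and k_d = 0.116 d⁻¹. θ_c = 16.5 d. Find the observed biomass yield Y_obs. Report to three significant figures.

Correct the yield for decay: Y_obs = Y/(1 + k_d θ_c) = 0.339 / (1 + 0.116 × 16.5) = 0.339 / 2.914 = 0.1163.

Y_obs ≈ 0.116 g VSS/g bCOD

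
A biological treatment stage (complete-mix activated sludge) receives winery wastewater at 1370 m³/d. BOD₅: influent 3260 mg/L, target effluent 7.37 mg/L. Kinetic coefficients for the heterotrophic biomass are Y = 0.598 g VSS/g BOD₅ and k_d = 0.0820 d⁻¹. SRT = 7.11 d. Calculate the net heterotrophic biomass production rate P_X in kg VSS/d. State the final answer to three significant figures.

The observed yield is Y_obs = Y/(1 + k_d·θ_c) = 0.598 / (1 + 0.0820 × 7.11) = 0.598 / 1.583 = 0.3778 g VSS per g BOD₅ removed.
Substrate removed = Q·(S₀ − S) = 1370 m³/d × (3260 − 7.37) g/m³ = 4.46×10^6 g/d = 4456 kg/d.
P_X = Y_obs · Q(S₀ − S) = 0.3778 × 4456 = 1683 kg VSS/d.

P_X ≈ 1680 kg VSS/d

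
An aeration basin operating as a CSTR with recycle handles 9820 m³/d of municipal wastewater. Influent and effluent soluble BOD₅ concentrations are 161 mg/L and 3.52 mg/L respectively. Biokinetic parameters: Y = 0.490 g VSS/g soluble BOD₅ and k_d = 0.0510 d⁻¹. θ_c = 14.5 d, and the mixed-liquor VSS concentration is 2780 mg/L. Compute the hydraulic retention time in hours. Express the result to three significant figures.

τ ≈ 5.55 h

Steady-state biomass mass balance: V·X·(1 + k_d·θ_c) = Y·Q·(S₀ − S)·θ_c, so V = 0.490 × 9820 × (161 − 3.52) × 14.5 / [2780 × (1 + 0.0510 × 14.5)] = 1.1×10^7 / 4836 = 2272 m³.
τ = V/Q = 2272/9820 = 0.2314 d, or 5.553 h.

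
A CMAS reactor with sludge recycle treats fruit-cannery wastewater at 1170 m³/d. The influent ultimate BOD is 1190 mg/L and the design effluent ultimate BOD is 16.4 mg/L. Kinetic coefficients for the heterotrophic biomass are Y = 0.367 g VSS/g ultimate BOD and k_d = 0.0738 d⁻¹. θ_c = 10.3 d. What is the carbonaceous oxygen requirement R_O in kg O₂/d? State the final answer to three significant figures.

Correct the yield for decay: Y_obs = Y/(1 + k_d θ_c) = 0.367 / (1 + 0.0738 × 10.3) = 0.367 / 1.760 = 0.2085.
ΔS = 1190 − 16.4 = 1174 mg/L, so the substrate removal rate is 1170 × 1174/1000 = 1373 kg ultimate BOD/d.
P_X = Y_obs·Q·(S₀ − S) = 0.2085 × 1373 = 286.3 kg VSS/d.
Carbonaceous O₂ demand = substrate oxidised − cell-mass equivalent = 1373 − 1.42 × 286.3 = 966.6 kg O₂/d.

R_O ≈ 967 kg O₂/d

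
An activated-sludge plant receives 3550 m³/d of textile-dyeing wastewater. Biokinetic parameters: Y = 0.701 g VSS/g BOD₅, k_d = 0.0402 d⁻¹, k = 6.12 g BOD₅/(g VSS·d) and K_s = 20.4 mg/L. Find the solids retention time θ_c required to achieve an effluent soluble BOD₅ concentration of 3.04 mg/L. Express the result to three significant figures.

θ_c ≈ 1.94 d

From 1/θ_c = Y·k·S/(K_s + S) − k_d: Y·k·S/(K_s+S) = 0.701 × 6.12 × 3.04 / (20.4 + 3.04) = 0.5564 d⁻¹.
1/θ_c = 0.5564 − 0.0402 = 0.5162 d⁻¹, so θ_c = 1.937 d.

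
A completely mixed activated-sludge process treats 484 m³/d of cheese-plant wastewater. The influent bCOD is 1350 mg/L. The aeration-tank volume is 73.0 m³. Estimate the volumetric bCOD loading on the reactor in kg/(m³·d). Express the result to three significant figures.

Volumetric loading L_v = Q·S₀ / V = 484 × 1350 g/m³ / 73.00 m³ = 8951 g/(m³·d) = 8.951 kg bCOD/(m³·d).

L_v ≈ 8.95 kg bCOD/(m³·d)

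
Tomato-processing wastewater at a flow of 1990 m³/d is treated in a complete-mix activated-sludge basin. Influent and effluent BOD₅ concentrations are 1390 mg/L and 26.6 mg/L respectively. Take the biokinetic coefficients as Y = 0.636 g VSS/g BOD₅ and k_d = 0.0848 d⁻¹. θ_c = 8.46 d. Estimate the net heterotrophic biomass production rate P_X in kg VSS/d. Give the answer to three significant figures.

P_X ≈ 1000 kg VSS/d

Correct the yield for decay: Y_obs = Y/(1 + k_d θ_c) = 0.636 / (1 + 0.0848 × 8.46) = 0.636 / 1.717 = 0.3703.
Mass of BOD₅ removed per day: Q(S₀ − S) = 1990 × 1363 g/m³ = 2713 kg/d.
So the net sludge growth is P_X = 0.3703 × 2713 = 1005 kg VSS/d.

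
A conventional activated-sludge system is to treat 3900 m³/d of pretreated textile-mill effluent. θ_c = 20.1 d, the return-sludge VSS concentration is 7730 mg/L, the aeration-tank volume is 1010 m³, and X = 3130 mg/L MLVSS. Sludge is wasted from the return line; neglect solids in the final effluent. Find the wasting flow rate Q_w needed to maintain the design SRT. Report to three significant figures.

Q_w ≈ 20.3 m³/d

Wasting from the return line (neglecting effluent solids): Q_w = V·X / (θ_c·X_r) = 1010 × 3130 / (20.1 × 7730) = 20.35 m³/d.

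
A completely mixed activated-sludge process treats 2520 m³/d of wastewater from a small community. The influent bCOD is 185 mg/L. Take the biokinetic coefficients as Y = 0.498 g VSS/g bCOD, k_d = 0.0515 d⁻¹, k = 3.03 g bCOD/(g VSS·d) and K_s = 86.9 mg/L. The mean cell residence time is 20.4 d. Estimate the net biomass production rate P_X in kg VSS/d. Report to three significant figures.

P_X ≈ 109 kg VSS/d

For a completely mixed reactor with recycle the Lawrence–McCarty relation gives S = K_s·(1 + k_d·θ_c) / [θ_c·(Y·k − k_d) − 1] = 86.9 × (1 + 0.0515 × 20.4) / [20.4 × (0.498 × 3.03 − 0.0515) − 1] = 178.2 / 28.73 = 6.202 mg/L.
The observed yield is Y_obs = Y/(1 + k_d·θ_c) = 0.498 / (1 + 0.0515 × 20.4) = 0.498 / 2.051 = 0.2429 g VSS per g bCOD removed.
Q·(S₀ − S) = 2520 × (185 − 6.20) × 10⁻³ = 450.6 kg/d removed.
P_X = Y_obs · Q(S₀ − S) = 0.2429 × 450.6 = 109.4 kg VSS/d.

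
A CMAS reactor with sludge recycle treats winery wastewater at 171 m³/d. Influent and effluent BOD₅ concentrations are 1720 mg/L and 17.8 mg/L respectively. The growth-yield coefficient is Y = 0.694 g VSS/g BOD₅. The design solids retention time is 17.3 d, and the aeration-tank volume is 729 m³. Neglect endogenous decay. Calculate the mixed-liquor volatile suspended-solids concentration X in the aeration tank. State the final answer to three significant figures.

X ≈ 4790 mg/L

From V·X = Y·Q·(S₀ − S)·θ_c (decay neglected): X = 0.694 × 171 × (1720 − 17.8) × 17.3 / 729 = 4794 mg/L.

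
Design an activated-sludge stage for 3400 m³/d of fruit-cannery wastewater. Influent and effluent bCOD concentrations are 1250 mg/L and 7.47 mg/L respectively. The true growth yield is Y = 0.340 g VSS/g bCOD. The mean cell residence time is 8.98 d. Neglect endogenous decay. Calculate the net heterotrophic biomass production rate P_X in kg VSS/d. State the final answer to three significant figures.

P_X ≈ 1440 kg VSS/d

With endogenous decay neglected, the observed yield equals the true yield: Y_obs = Y = 0.340 g VSS/g bCOD.
Substrate removed = Q·(S₀ − S) = 3400 m³/d × (1250 − 7.47) g/m³ = 4.22×10^6 g/d = 4225 kg/d.
P_X = Y_obs · Q(S₀ − S) = 0.3400 × 4225 = 1436 kg VSS/d.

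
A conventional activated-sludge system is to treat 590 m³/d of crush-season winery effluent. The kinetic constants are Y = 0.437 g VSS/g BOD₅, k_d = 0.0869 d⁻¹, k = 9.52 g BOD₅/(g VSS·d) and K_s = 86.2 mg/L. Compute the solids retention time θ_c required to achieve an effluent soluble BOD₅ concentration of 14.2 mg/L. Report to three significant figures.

From 1/θ_c = Y·k·S/(K_s + S) − k_d: Y·k·S/(K_s+S) = 0.437 × 9.52 × 14.2 / (86.2 + 14.2) = 0.5884 d⁻¹.
θ_c = 1/(μ − k_d) = 1/(0.5884 − 0.0869) = 1/0.5015 = 1.994 d.

θ_c ≈ 1.99 d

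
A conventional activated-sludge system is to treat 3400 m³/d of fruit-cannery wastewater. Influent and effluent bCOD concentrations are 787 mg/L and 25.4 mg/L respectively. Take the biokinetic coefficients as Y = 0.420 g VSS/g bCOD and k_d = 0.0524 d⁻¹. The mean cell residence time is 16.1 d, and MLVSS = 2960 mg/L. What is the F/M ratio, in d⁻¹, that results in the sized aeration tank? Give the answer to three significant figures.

F/M ≈ 0.282 d⁻¹

From the SRT design equation V = Y Q (S₀−S) θ_c / [X (1 + k_d θ_c)] = 0.420 × 3400 × (787 − 25.4) × 16.1 / [2960 × (1 + 0.0524 × 16.1)] = 1.75×10^7 / 5457 = 3209 m³.
Food-to-microorganism ratio F/M = Q S₀ / (V X) = 3400 × 787 / (3209 × 2960) = 0.2817 d⁻¹.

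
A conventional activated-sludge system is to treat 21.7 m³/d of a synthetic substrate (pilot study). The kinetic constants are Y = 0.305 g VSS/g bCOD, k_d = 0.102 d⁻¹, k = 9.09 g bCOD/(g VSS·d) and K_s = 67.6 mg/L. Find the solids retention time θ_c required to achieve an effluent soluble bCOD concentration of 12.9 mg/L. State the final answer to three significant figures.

θ_c ≈ 2.92 d

Specific growth rate at S = 12.9 mg/L: μ = YkS/(K_s+S) = 0.305·9.09·12.9/(67.6+12.9) = 0.4443 d⁻¹.
θ_c = 1/(μ − k_d) = 1/(0.4443 − 0.102) = 1/0.3423 = 2.922 d.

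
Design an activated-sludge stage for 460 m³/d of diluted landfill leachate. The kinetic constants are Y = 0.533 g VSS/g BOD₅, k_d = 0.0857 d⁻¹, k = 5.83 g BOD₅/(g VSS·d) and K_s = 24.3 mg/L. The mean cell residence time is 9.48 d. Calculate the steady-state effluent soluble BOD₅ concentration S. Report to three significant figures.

For a completely mixed reactor with recycle the Lawrence–McCarty relation gives S = K_s·(1 + k_d·θ_c) / [θ_c·(Y·k − k_d) − 1] = 24.3 × (1 + 0.0857 × 9.48) / [9.48 × (0.533 × 5.83 − 0.0857) − 1] = 44.04 / 27.65 = 1.593 mg/L.

S ≈ 1.59 mg/L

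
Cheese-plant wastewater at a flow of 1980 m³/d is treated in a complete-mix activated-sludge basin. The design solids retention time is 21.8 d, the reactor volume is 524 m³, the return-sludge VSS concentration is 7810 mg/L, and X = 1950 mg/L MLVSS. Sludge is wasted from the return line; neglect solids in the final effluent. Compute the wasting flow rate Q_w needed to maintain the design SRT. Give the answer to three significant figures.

Q_w ≈ 6.00 m³/d

θ_c = V·X/(Q_w·X_r) when wasting from the recycle, so Q_w = V·X/(θ_c·X_r) = 524.0 × 1950 / (21.8 × 7810) = 6.001 m³/d.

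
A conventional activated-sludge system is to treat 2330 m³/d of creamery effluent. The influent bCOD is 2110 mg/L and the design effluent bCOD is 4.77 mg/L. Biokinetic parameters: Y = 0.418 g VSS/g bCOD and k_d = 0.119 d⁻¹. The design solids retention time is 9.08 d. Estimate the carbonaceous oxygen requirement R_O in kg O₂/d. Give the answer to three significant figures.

R_O ≈ 3510 kg O₂/d

Observed yield with endogenous decay: Y_obs = Y / (1 + k_d·θ_c) = 0.418 / (1 + 0.119 × 9.08) = 0.418 / 2.081 = 0.2009 g VSS/g bCOD.
Mass of bCOD removed per day: Q(S₀ − S) = 2330 × 2105 g/m³ = 4905 kg/d.
Net sludge production P_X = 0.2009 × 4905 = 985.5 kg VSS/d.
R_O = Q·ΔS − 1.42 P_X = 4905 − 1399 = 3506 kg O₂/d.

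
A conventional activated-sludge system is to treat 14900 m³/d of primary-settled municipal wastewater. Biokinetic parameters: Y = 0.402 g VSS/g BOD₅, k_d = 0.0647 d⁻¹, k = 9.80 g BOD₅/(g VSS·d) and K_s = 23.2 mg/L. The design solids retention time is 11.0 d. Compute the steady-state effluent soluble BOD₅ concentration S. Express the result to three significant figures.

S ≈ 0.954 mg/L

From the Monod/SRT balance for a CMAS, S = K_s·(1+k_d θ_c)/[θ_c·(Y k − k_d) − 1] = 23.2 × (1 + 0.0647 × 11.0) / [11.0 × (0.402 × 9.80 − 0.0647) − 1] = 39.71 / 41.62 = 0.9541 mg/L.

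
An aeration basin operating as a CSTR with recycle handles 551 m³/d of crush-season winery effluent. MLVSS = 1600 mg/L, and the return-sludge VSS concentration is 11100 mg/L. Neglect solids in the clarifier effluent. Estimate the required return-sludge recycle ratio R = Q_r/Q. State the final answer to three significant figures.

R ≈ 0.168

Mass balance around the secondary clarifier (neglecting effluent solids): R = X / (X_r − X) = 1600 / (11100 − 1600) = 0.1684.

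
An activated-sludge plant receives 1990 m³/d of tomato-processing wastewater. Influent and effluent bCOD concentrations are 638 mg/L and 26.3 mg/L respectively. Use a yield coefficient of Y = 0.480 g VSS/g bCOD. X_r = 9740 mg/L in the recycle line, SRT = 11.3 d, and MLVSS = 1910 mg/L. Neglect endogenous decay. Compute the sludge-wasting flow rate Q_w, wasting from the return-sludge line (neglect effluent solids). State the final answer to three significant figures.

Biomass mass balance (decay neglected): V·X = Y·Q·(S₀ − S)·θ_c, so V = 0.480 × 1990 × (638 − 26.3) × 11.3 / 1910 = 3457 m³.
θ_c = V·X/(Q_w·X_r) when wasting from the recycle, so Q_w = V·X/(θ_c·X_r) = 3457 × 1910 / (11.3 × 9740) = 59.99 m³/d.

Q_w ≈ 60.0 m³/d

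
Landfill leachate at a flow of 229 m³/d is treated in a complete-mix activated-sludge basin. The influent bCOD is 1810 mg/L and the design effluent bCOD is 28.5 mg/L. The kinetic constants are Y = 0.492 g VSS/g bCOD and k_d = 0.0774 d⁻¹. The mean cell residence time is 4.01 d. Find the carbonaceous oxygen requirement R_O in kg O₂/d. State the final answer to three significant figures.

R_O ≈ 190 kg O₂/d

Y_obs = Y / (1 + k_d θ_c) = 0.492 / (1 + 0.0774 × 4.01) = 0.492 / 1.310 = 0.3755.
Q·(S₀ − S) = 229 × (1810 − 28.5) × 10⁻³ = 408.0 kg/d removed.
P_X = Y_obs·Q·(S₀ − S) = 0.3755 × 408.0 = 153.2 kg VSS/d.
R_O = Q·ΔS − 1.42 P_X = 408.0 − 217.5 = 190.5 kg O₂/d.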